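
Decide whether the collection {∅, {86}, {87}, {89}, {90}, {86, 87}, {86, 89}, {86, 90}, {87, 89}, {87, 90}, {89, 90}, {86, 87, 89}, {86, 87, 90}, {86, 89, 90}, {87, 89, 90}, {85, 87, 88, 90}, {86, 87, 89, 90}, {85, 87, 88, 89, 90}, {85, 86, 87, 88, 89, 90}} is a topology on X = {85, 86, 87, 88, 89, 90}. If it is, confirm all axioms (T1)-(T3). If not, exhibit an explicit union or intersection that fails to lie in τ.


τ is NOT a topology on X.

Axiom (T1): ∅ ∈ τ? Yes; X ∈ τ? Yes.
Axiom (T2/T3): check pairwise unions and intersections of members of τ.
Counterexample for (T2): {86} ∪ {85, 87, 88, 90} = {85, 86, 87, 88, 90} ∉ τ. Therefore τ is NOT a topology.


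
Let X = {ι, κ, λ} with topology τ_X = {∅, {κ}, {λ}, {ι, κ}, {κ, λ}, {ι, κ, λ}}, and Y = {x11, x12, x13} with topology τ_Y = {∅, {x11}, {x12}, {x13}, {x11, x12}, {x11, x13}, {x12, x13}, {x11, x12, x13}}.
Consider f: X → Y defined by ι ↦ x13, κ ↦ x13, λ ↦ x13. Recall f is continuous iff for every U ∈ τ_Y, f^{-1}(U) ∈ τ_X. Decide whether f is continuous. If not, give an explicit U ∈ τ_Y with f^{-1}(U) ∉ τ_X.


f IS continuous.

Compute f^{-1}(U) for each U ∈ τ_Y:
  U = ∅: f^{-1}(U) = ∅ ∈ τ_X ✓.
  U = {x11}: f^{-1}(U) = ∅ ∈ τ_X ✓.
  U = {x12}: f^{-1}(U) = ∅ ∈ τ_X ✓.
  U = {x13}: f^{-1}(U) = {ι, κ, λ} ∈ τ_X ✓.
  U = {x11, x12}: f^{-1}(U) = ∅ ∈ τ_X ✓.
  U = {x11, x13}: f^{-1}(U) = {ι, κ, λ} ∈ τ_X ✓.
  U = {x12, x13}: f^{-1}(U) = {ι, κ, λ} ∈ τ_X ✓.
  U = {x11, x12, x13}: f^{-1}(U) = {ι, κ, λ} ∈ τ_X ✓.
Every preimage lies in τ_X, so f IS continuous.


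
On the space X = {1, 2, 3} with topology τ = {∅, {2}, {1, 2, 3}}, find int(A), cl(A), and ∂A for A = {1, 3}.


int(A) = ∅, cl(A) = {1, 3}, ∂A = {1, 3}.

Closed sets in (X, τ) are complements of opens:
  closed(X, τ) = {∅, {1, 3}, {1, 2, 3}}.
int(A) = ⋃ {U ∈ τ : U ⊆ A}. Opens contained in A: ∅.
Taking the union of these: int(A) = ∅.
cl(A) = ⋂ {C closed : A ⊆ C}. Closed sets containing A: {1, 3}, {1, 2, 3}.
Intersecting these: cl(A) = {1, 3}.
∂A = cl(A) ∖ int(A) = {1, 3} ∖ ∅ = {1, 3}.


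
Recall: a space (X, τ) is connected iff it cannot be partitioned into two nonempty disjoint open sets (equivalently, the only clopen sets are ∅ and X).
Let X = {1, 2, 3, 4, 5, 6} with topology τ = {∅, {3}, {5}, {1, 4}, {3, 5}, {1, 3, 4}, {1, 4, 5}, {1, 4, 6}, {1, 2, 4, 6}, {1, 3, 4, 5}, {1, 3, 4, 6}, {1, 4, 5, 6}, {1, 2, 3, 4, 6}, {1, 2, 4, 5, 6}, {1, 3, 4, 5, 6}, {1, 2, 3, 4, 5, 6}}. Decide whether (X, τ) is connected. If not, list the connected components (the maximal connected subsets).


(X, τ) is disconnected; components = [{3}, {5}, {1, 2, 4, 6}].

Find clopen sets (U ∈ τ with X ∖ U ∈ τ):
  U = ∅, X ∖ U = {1, 2, 3, 4, 5, 6} — both open, so U is clopen.
  U = {3}, X ∖ U = {1, 2, 4, 5, 6} — both open, so U is clopen.
  U = {5}, X ∖ U = {1, 2, 3, 4, 6} — both open, so U is clopen.
  U = {3, 5}, X ∖ U = {1, 2, 4, 6} — both open, so U is clopen.
  U = {1, 2, 4, 6}, X ∖ U = {3, 5} — both open, so U is clopen.
  U = {1, 2, 3, 4, 6}, X ∖ U = {5} — both open, so U is clopen.
  U = {1, 2, 4, 5, 6}, X ∖ U = {3} — both open, so U is clopen.
  U = {1, 2, 3, 4, 5, 6}, X ∖ U = ∅ — both open, so U is clopen.
Nontrivial clopen(s) exist: e.g. {3}. So (X, τ) is disconnected.
Compute connected components by grouping points that agree on all clopens:
  component: {3}
  component: {5}
  component: {1, 2, 4, 6}


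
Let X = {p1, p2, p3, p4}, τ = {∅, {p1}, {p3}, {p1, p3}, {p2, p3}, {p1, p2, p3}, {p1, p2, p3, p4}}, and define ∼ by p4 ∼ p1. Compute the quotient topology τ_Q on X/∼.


X/∼ = {[p1=p4], [p2], [p3]}; |τ_Q| = 4.

Equivalence classes: [p1=p4], [p2], [p3].
Quotient map π: X → X/∼ sends p1 ↦ [p1=p4], p2 ↦ [p2], p3 ↦ [p3], p4 ↦ [p1=p4].
For each subset V ⊆ X/∼, compute π^{-1}(V) ⊆ X and check whether π^{-1}(V) ∈ τ. V is open in τ_Q iff π^{-1}(V) ∈ τ.
  V = {}: π^{-1}(V) = ∅ ∈ τ ✓.
  V = {[p1=p4]}: π^{-1}(V) = {p1, p4} ∉ τ ✗.
  V = {[p2]}: π^{-1}(V) = {p2} ∉ τ ✗.
  V = {[p1=p4], [p2]}: π^{-1}(V) = {p1, p2, p4} ∉ τ ✗.
  V = {[p3]}: π^{-1}(V) = {p3} ∈ τ ✓.
  V = {[p1=p4], [p3]}: π^{-1}(V) = {p1, p3, p4} ∉ τ ✗.
  V = {[p2], [p3]}: π^{-1}(V) = {p2, p3} ∈ τ ✓.
  V = {[p1=p4], [p2], [p3]}: π^{-1}(V) = {p1, p2, p3, p4} ∈ τ ✓.
Open sets in the quotient: τ_Q = {{}, {[p3]}, {[p2], [p3]}, {[p1=p4], [p2], [p3]}} (4 elements).


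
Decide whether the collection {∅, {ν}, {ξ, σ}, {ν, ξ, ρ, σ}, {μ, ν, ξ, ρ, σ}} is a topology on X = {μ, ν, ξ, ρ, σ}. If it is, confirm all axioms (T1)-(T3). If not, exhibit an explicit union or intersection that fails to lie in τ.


τ is NOT a topology on X.

Axiom (T1): ∅ ∈ τ? Yes; X ∈ τ? Yes.
Axiom (T2/T3): check pairwise unions and intersections of members of τ.
Counterexample for (T2): {ν} ∪ {ξ, σ} = {ν, ξ, σ} ∉ τ. Therefore τ is NOT a topology.


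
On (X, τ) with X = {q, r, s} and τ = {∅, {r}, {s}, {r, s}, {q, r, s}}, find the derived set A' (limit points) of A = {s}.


A' = {q}

For each x ∈ X, list the open sets U ∈ τ with x ∈ U, then check whether U ∩ (A ∖ {x}) ≠ ∅ for every such U.
  x = q: opens ∋ x are {q, r, s}; each meets A ∖ {q}, so x IS a limit point.
  x = r: open {r} ∋ x has {r} ∩ (A ∖ {r}) = ∅, so x is NOT a limit point.
  x = s: open {s} ∋ x has {s} ∩ (A ∖ {s}) = ∅, so x is NOT a limit point.
Collecting: A' = {q}.


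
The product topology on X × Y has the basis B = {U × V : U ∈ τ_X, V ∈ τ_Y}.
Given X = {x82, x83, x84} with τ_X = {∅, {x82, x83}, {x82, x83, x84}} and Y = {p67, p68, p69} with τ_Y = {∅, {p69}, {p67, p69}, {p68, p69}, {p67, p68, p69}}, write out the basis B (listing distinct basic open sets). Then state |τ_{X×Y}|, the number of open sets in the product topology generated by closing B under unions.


Basis B = {∅ × ∅, {x82, x83} × {p69}, {x82, x83, x84} × {p69}, {x82, x83} × {p67, p69}, {x82, x83} × {p68, p69}, {x82, x83} × {p67, p68, p69}, {x82, x83, x84} × {p67, p69}, {x82, x83, x84} × {p68, p69}, {x82, x83, x84} × {p67, p68, p69}}; |τ_{X×Y}| = 14.

Enumerate products U × V with U ∈ τ_X, V ∈ τ_Y (deduplicated):
  ∅ × ∅ = {} (∅)
  {x82, x83} × {p69} = {(x82,p69), (x83,p69)}
  {x82, x83, x84} × {p69} = {(x82,p69), (x83,p69), (x84,p69)}
  {x82, x83} × {p67, p69} = {(x82,p67), (x82,p69), (x83,p67), (x83,p69)}
  {x82, x83} × {p68, p69} = {(x82,p68), (x82,p69), (x83,p68), (x83,p69)}
  {x82, x83} × {p67, p68, p69} = {(x82,p67), (x82,p68), (x82,p69), (x83,p67), (x83,p68), (x83,p69)}
  {x82, x83, x84} × {p67, p69} = {(x82,p67), (x82,p69), (x83,p67), (x83,p69), (x84,p67), (x84,p69)}
  {x82, x83, x84} × {p68, p69} = {(x82,p68), (x82,p69), (x83,p68), (x83,p69), (x84,p68), (x84,p69)}
  {x82, x83, x84} × {p67, p68, p69} = {(x82,p67), (x82,p68), (x82,p69), (x83,p67), (x83,p68), (x83,p69), (x84,p67), (x84,p68), (x84,p69)}
These 9 distinct sets form the basis B.
Close under arbitrary unions to get τ_{X×Y}; counting gives |τ_{X×Y}| = 14.


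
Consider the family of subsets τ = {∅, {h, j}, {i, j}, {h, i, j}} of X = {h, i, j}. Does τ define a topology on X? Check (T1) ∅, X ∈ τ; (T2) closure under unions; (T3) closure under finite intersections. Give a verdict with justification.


τ is NOT a topology on X.

Axiom (T1): ∅ ∈ τ? Yes; X ∈ τ? Yes.
Axiom (T2/T3): check pairwise unions and intersections of members of τ.
Counterexample for (T3): {h, j} ∩ {i, j} = {j} ∉ τ. Therefore τ is NOT a topology.


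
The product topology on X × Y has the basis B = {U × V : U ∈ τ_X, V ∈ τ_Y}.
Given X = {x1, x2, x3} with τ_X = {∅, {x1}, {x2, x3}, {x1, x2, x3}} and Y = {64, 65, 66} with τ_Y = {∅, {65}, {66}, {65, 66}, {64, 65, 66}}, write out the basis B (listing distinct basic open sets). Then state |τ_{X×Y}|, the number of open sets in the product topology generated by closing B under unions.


Basis B = {∅ × ∅, {x1} × {65}, {x1} × {66}, {x1} × {65, 66}, {x2, x3} × {65}, {x2, x3} × {66}, {x1} × {64, 65, 66}, {x1, x2, x3} × {65}, {x1, x2, x3} × {66}, {x2, x3} × {65, 66}, {x1, x2, x3} × {65, 66}, {x2, x3} × {64, 65, 66}, {x1, x2, x3} × {64, 65, 66}}; |τ_{X×Y}| = 25.

Enumerate products U × V with U ∈ τ_X, V ∈ τ_Y (deduplicated):
  ∅ × ∅ = {} (∅)
  {x1} × {65} = {(x1,65)}
  {x1} × {66} = {(x1,66)}
  {x1} × {65, 66} = {(x1,65), (x1,66)}
  {x2, x3} × {65} = {(x2,65), (x3,65)}
  {x2, x3} × {66} = {(x2,66), (x3,66)}
  {x1} × {64, 65, 66} = {(x1,64), (x1,65), (x1,66)}
  {x1, x2, x3} × {65} = {(x1,65), (x2,65), (x3,65)}
  {x1, x2, x3} × {66} = {(x1,66), (x2,66), (x3,66)}
  {x2, x3} × {65, 66} = {(x2,65), (x2,66), (x3,65), (x3,66)}
  {x1, x2, x3} × {65, 66} = {(x1,65), (x1,66), (x2,65), (x2,66), (x3,65), (x3,66)}
  {x2, x3} × {64, 65, 66} = {(x2,64), (x2,65), (x2,66), (x3,64), (x3,65), (x3,66)}
  {x1, x2, x3} × {64, 65, 66} = {(x1,64), (x1,65), (x1,66), (x2,64), (x2,65), (x2,66), (x3,64), (x3,65), (x3,66)}
These 13 distinct sets form the basis B.
Close under arbitrary unions to get τ_{X×Y}; counting gives |τ_{X×Y}| = 25.


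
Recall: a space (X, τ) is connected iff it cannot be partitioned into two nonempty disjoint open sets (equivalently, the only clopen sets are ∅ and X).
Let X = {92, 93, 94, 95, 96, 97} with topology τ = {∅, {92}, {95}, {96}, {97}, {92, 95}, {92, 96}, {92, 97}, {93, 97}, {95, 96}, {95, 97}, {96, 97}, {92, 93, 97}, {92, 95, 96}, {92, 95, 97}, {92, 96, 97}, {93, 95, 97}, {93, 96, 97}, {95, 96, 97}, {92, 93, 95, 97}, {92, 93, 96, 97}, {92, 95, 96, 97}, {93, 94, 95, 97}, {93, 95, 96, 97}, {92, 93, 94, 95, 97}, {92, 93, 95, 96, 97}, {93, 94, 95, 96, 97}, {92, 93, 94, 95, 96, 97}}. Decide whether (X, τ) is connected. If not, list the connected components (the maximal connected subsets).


(X, τ) is disconnected; components = [{92}, {96}, {93, 94, 95, 97}].

Find clopen sets (U ∈ τ with X ∖ U ∈ τ):
  U = ∅, X ∖ U = {92, 93, 94, 95, 96, 97} — both open, so U is clopen.
  U = {92}, X ∖ U = {93, 94, 95, 96, 97} — both open, so U is clopen.
  U = {96}, X ∖ U = {92, 93, 94, 95, 97} — both open, so U is clopen.
  U = {92, 96}, X ∖ U = {93, 94, 95, 97} — both open, so U is clopen.
  U = {93, 94, 95, 97}, X ∖ U = {92, 96} — both open, so U is clopen.
  U = {92, 93, 94, 95, 97}, X ∖ U = {96} — both open, so U is clopen.
  U = {93, 94, 95, 96, 97}, X ∖ U = {92} — both open, so U is clopen.
  U = {92, 93, 94, 95, 96, 97}, X ∖ U = ∅ — both open, so U is clopen.
Nontrivial clopen(s) exist: e.g. {93, 94, 95, 97}. So (X, τ) is disconnected.
Compute connected components by grouping points that agree on all clopens:
  component: {92}
  component: {96}
  component: {93, 94, 95, 97}


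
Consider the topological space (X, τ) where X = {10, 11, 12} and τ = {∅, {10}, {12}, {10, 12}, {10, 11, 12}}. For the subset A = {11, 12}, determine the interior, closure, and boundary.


int(A) = {12}, cl(A) = {11, 12}, ∂A = {11}.

Closed sets in (X, τ) are complements of opens:
  closed(X, τ) = {∅, {11}, {10, 11}, {11, 12}, {10, 11, 12}}.
int(A) = ⋃ {U ∈ τ : U ⊆ A}. Opens contained in A: ∅, {12}.
Taking the union of these: int(A) = {12}.
cl(A) = ⋂ {C closed : A ⊆ C}. Closed sets containing A: {11, 12}, {10, 11, 12}.
Intersecting these: cl(A) = {11, 12}.
∂A = cl(A) ∖ int(A) = {11, 12} ∖ {12} = {11}.


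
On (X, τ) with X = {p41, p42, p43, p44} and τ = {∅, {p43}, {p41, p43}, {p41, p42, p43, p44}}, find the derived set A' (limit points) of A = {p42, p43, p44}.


A' = {p41, p42, p44}

For each x ∈ X, list the open sets U ∈ τ with x ∈ U, then check whether U ∩ (A ∖ {x}) ≠ ∅ for every such U.
  x = p41: opens ∋ x are {p41, p43}, {p41, p42, p43, p44}; each meets A ∖ {p41}, so x IS a limit point.
  x = p42: opens ∋ x are {p41, p42, p43, p44}; each meets A ∖ {p42}, so x IS a limit point.
  x = p43: open {p43} ∋ x has {p43} ∩ (A ∖ {p43}) = ∅, so x is NOT a limit point.
  x = p44: opens ∋ x are {p41, p42, p43, p44}; each meets A ∖ {p44}, so x IS a limit point.
Collecting: A' = {p41, p42, p44}.


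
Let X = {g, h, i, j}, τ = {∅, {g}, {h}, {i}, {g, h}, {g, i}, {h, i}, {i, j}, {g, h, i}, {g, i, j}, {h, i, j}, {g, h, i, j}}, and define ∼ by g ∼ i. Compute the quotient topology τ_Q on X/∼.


X/∼ = {[g=i], [h], [j]}; |τ_Q| = 6.

Equivalence classes: [g=i], [h], [j].
Quotient map π: X → X/∼ sends g ↦ [g=i], h ↦ [h], i ↦ [g=i], j ↦ [j].
For each subset V ⊆ X/∼, compute π^{-1}(V) ⊆ X and check whether π^{-1}(V) ∈ τ. V is open in τ_Q iff π^{-1}(V) ∈ τ.
  V = {}: π^{-1}(V) = ∅ ∈ τ ✓.
  V = {[g=i]}: π^{-1}(V) = {g, i} ∈ τ ✓.
  V = {[h]}: π^{-1}(V) = {h} ∈ τ ✓.
  V = {[g=i], [h]}: π^{-1}(V) = {g, h, i} ∈ τ ✓.
  V = {[j]}: π^{-1}(V) = {j} ∉ τ ✗.
  V = {[g=i], [j]}: π^{-1}(V) = {g, i, j} ∈ τ ✓.
  V = {[h], [j]}: π^{-1}(V) = {h, j} ∉ τ ✗.
  V = {[g=i], [h], [j]}: π^{-1}(V) = {g, h, i, j} ∈ τ ✓.
Open sets in the quotient: τ_Q = {{}, {[g=i]}, {[h]}, {[g=i], [h]}, {[g=i], [j]}, {[g=i], [h], [j]}} (6 elements).


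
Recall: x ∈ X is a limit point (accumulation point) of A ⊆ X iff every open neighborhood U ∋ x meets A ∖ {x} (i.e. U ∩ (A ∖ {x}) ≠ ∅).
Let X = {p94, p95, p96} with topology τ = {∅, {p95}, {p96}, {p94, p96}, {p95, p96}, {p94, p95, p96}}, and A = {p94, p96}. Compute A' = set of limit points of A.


A' = {p94}

For each x ∈ X, list the open sets U ∈ τ with x ∈ U, then check whether U ∩ (A ∖ {x}) ≠ ∅ for every such U.
  x = p94: opens ∋ x are {p94, p96}, {p94, p95, p96}; each meets A ∖ {p94}, so x IS a limit point.
  x = p95: open {p95} ∋ x has {p95} ∩ (A ∖ {p95}) = ∅, so x is NOT a limit point.
  x = p96: open {p96} ∋ x has {p96} ∩ (A ∖ {p96}) = ∅, so x is NOT a limit point.
Collecting: A' = {p94}.


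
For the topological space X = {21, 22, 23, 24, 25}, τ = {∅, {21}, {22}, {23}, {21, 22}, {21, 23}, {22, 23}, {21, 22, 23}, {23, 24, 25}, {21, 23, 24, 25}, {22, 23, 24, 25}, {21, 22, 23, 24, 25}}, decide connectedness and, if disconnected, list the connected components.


(X, τ) is disconnected; components = [{21}, {22}, {23, 24, 25}].

Find clopen sets (U ∈ τ with X ∖ U ∈ τ):
  U = ∅, X ∖ U = {21, 22, 23, 24, 25} — both open, so U is clopen.
  U = {21}, X ∖ U = {22, 23, 24, 25} — both open, so U is clopen.
  U = {22}, X ∖ U = {21, 23, 24, 25} — both open, so U is clopen.
  U = {21, 22}, X ∖ U = {23, 24, 25} — both open, so U is clopen.
  U = {23, 24, 25}, X ∖ U = {21, 22} — both open, so U is clopen.
  U = {21, 23, 24, 25}, X ∖ U = {22} — both open, so U is clopen.
  U = {22, 23, 24, 25}, X ∖ U = {21} — both open, so U is clopen.
  U = {21, 22, 23, 24, 25}, X ∖ U = ∅ — both open, so U is clopen.
Nontrivial clopen(s) exist: e.g. {23, 24, 25}. So (X, τ) is disconnected.
Compute connected components by grouping points that agree on all clopens:
  component: {21}
  component: {22}
  component: {23, 24, 25}


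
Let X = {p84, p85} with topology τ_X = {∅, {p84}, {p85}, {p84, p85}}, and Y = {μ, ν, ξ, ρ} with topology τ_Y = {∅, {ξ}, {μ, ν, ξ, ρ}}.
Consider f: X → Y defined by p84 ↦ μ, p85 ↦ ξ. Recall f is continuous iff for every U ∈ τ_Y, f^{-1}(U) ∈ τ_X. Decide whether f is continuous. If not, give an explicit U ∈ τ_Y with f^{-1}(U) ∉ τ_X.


f IS continuous.

Compute f^{-1}(U) for each U ∈ τ_Y:
  U = ∅: f^{-1}(U) = ∅ ∈ τ_X ✓.
  U = {ξ}: f^{-1}(U) = {p85} ∈ τ_X ✓.
  U = {μ, ν, ξ, ρ}: f^{-1}(U) = {p84, p85} ∈ τ_X ✓.
Every preimage lies in τ_X, so f IS continuous.


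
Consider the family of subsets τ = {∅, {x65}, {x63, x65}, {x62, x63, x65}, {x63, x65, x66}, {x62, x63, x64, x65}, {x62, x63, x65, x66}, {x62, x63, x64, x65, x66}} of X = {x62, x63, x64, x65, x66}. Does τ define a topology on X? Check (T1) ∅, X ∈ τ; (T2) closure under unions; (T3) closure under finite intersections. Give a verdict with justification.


τ IS a topology on X.

Axiom (T1): ∅ ∈ τ? Yes; X ∈ τ? Yes.
Axiom (T2/T3): check pairwise unions and intersections of members of τ.
All pairwise intersections and unions checked — each lies in τ. Therefore τ satisfies (T1), (T2), (T3): it IS a topology on X.


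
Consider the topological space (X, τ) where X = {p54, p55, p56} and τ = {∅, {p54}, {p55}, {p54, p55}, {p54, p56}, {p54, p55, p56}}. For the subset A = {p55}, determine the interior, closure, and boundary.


int(A) = {p55}, cl(A) = {p55}, ∂A = ∅.

Closed sets in (X, τ) are complements of opens:
  closed(X, τ) = {∅, {p55}, {p56}, {p54, p56}, {p55, p56}, {p54, p55, p56}}.
int(A) = ⋃ {U ∈ τ : U ⊆ A}. Opens contained in A: ∅, {p55}.
Taking the union of these: int(A) = {p55}.
cl(A) = ⋂ {C closed : A ⊆ C}. Closed sets containing A: {p55}, {p55, p56}, {p54, p55, p56}.
Intersecting these: cl(A) = {p55}.
∂A = cl(A) ∖ int(A) = {p55} ∖ {p55} = ∅.


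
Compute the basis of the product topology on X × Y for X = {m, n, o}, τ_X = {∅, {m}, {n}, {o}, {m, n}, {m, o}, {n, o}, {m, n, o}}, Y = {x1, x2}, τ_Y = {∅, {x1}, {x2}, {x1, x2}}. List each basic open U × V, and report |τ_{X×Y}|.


Basis B = {∅ × ∅, {m} × {x1}, {m} × {x2}, {n} × {x1}, {n} × {x2}, {o} × {x1}, {o} × {x2}, {m} × {x1, x2}, {m, n} × {x1}, {m, o} × {x1}, {m, n} × {x2}, {m, o} × {x2}, {n} × {x1, x2}, {n, o} × {x1}, {n, o} × {x2}, {o} × {x1, x2}, {m, n, o} × {x1}, {m, n, o} × {x2}, {m, n} × {x1, x2}, {m, o} × {x1, x2}, {n, o} × {x1, x2}, {m, n, o} × {x1, x2}}; |τ_{X×Y}| = 64.

Enumerate products U × V with U ∈ τ_X, V ∈ τ_Y (deduplicated):
  ∅ × ∅ = {} (∅)
  {m} × {x1} = {(m,x1)}
  {m} × {x2} = {(m,x2)}
  {n} × {x1} = {(n,x1)}
  {n} × {x2} = {(n,x2)}
  {o} × {x1} = {(o,x1)}
  {o} × {x2} = {(o,x2)}
  {m} × {x1, x2} = {(m,x1), (m,x2)}
  {m, n} × {x1} = {(m,x1), (n,x1)}
  {m, o} × {x1} = {(m,x1), (o,x1)}
  {m, n} × {x2} = {(m,x2), (n,x2)}
  {m, o} × {x2} = {(m,x2), (o,x2)}
  {n} × {x1, x2} = {(n,x1), (n,x2)}
  {n, o} × {x1} = {(n,x1), (o,x1)}
  {n, o} × {x2} = {(n,x2), (o,x2)}
  {o} × {x1, x2} = {(o,x1), (o,x2)}
  {m, n, o} × {x1} = {(m,x1), (n,x1), (o,x1)}
  {m, n, o} × {x2} = {(m,x2), (n,x2), (o,x2)}
  {m, n} × {x1, x2} = {(m,x1), (m,x2), (n,x1), (n,x2)}
  {m, o} × {x1, x2} = {(m,x1), (m,x2), (o,x1), (o,x2)}
  {n, o} × {x1, x2} = {(n,x1), (n,x2), (o,x1), (o,x2)}
  {m, n, o} × {x1, x2} = {(m,x1), (m,x2), (n,x1), (n,x2), (o,x1), (o,x2)}
These 22 distinct sets form the basis B.
Close under arbitrary unions to get τ_{X×Y}; counting gives |τ_{X×Y}| = 64.


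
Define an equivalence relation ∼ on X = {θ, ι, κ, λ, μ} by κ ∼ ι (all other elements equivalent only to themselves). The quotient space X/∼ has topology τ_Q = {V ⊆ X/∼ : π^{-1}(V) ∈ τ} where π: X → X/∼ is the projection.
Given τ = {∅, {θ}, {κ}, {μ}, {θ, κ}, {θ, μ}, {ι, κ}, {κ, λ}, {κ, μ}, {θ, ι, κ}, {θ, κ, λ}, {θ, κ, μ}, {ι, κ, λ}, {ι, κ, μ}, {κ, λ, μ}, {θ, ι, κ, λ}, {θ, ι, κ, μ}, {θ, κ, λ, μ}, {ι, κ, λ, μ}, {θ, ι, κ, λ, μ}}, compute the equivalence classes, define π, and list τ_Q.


X/∼ = {[θ], [ι=κ], [λ], [μ]}; |τ_Q| = 12.

Equivalence classes: [θ], [ι=κ], [λ], [μ].
Quotient map π: X → X/∼ sends θ ↦ [θ], ι ↦ [ι=κ], κ ↦ [ι=κ], λ ↦ [λ], μ ↦ [μ].
For each subset V ⊆ X/∼, compute π^{-1}(V) ⊆ X and check whether π^{-1}(V) ∈ τ. V is open in τ_Q iff π^{-1}(V) ∈ τ.
  V = {}: π^{-1}(V) = ∅ ∈ τ ✓.
  V = {[θ]}: π^{-1}(V) = {θ} ∈ τ ✓.
  V = {[ι=κ]}: π^{-1}(V) = {ι, κ} ∈ τ ✓.
  V = {[θ], [ι=κ]}: π^{-1}(V) = {θ, ι, κ} ∈ τ ✓.
  V = {[λ]}: π^{-1}(V) = {λ} ∉ τ ✗.
  V = {[θ], [λ]}: π^{-1}(V) = {θ, λ} ∉ τ ✗.
  V = {[ι=κ], [λ]}: π^{-1}(V) = {ι, κ, λ} ∈ τ ✓.
  V = {[θ], [ι=κ], [λ]}: π^{-1}(V) = {θ, ι, κ, λ} ∈ τ ✓.
  V = {[μ]}: π^{-1}(V) = {μ} ∈ τ ✓.
  V = {[θ], [μ]}: π^{-1}(V) = {θ, μ} ∈ τ ✓.
  V = {[ι=κ], [μ]}: π^{-1}(V) = {ι, κ, μ} ∈ τ ✓.
  V = {[θ], [ι=κ], [μ]}: π^{-1}(V) = {θ, ι, κ, μ} ∈ τ ✓.
  V = {[λ], [μ]}: π^{-1}(V) = {λ, μ} ∉ τ ✗.
  V = {[θ], [λ], [μ]}: π^{-1}(V) = {θ, λ, μ} ∉ τ ✗.
  V = {[ι=κ], [λ], [μ]}: π^{-1}(V) = {ι, κ, λ, μ} ∈ τ ✓.
  V = {[θ], [ι=κ], [λ], [μ]}: π^{-1}(V) = {θ, ι, κ, λ, μ} ∈ τ ✓.
Open sets in the quotient: τ_Q = {{}, {[θ]}, {[ι=κ]}, {[θ], [ι=κ]}, {[ι=κ], [λ]}, {[θ], [ι=κ], [λ]}, {[μ]}, {[θ], [μ]}, {[ι=κ], [μ]}, {[θ], [ι=κ], [μ]}, {[ι=κ], [λ], [μ]}, {[θ], [ι=κ], [λ], [μ]}} (12 elements).


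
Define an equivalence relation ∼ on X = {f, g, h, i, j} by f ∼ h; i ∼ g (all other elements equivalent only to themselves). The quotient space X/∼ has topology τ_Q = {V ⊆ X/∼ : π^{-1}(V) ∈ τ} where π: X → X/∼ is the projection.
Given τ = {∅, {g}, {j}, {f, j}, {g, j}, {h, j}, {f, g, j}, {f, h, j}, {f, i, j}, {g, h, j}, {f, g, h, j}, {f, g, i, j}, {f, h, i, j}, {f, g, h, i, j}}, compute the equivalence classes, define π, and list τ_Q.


X/∼ = {[f=h], [g=i], [j]}; |τ_Q| = 4.

Equivalence classes: [f=h], [g=i], [j].
Quotient map π: X → X/∼ sends f ↦ [f=h], g ↦ [g=i], h ↦ [f=h], i ↦ [g=i], j ↦ [j].
For each subset V ⊆ X/∼, compute π^{-1}(V) ⊆ X and check whether π^{-1}(V) ∈ τ. V is open in τ_Q iff π^{-1}(V) ∈ τ.
  V = {}: π^{-1}(V) = ∅ ∈ τ ✓.
  V = {[f=h]}: π^{-1}(V) = {f, h} ∉ τ ✗.
  V = {[g=i]}: π^{-1}(V) = {g, i} ∉ τ ✗.
  V = {[f=h], [g=i]}: π^{-1}(V) = {f, g, h, i} ∉ τ ✗.
  V = {[j]}: π^{-1}(V) = {j} ∈ τ ✓.
  V = {[f=h], [j]}: π^{-1}(V) = {f, h, j} ∈ τ ✓.
  V = {[g=i], [j]}: π^{-1}(V) = {g, i, j} ∉ τ ✗.
  V = {[f=h], [g=i], [j]}: π^{-1}(V) = {f, g, h, i, j} ∈ τ ✓.
Open sets in the quotient: τ_Q = {{}, {[j]}, {[f=h], [j]}, {[f=h], [g=i], [j]}} (4 elements).


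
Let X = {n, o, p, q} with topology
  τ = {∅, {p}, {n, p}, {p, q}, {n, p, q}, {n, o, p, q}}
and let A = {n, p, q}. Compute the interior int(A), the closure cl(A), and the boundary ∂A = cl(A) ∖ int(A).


int(A) = {n, p, q}, cl(A) = {n, o, p, q}, ∂A = {o}.

Closed sets in (X, τ) are complements of opens:
  closed(X, τ) = {∅, {o}, {n, o}, {o, q}, {n, o, q}, {n, o, p, q}}.
int(A) = ⋃ {U ∈ τ : U ⊆ A}. Opens contained in A: ∅, {p}, {n, p}, {p, q}, {n, p, q}.
Taking the union of these: int(A) = {n, p, q}.
cl(A) = ⋂ {C closed : A ⊆ C}. Closed sets containing A: {n, o, p, q}.
Intersecting these: cl(A) = {n, o, p, q}.
∂A = cl(A) ∖ int(A) = {n, o, p, q} ∖ {n, p, q} = {o}.


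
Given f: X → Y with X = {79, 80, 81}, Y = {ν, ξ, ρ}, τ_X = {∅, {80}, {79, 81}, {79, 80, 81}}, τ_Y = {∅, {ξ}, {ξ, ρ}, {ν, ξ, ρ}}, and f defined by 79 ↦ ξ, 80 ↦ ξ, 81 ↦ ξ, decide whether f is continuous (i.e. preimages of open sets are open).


f IS continuous.

Compute f^{-1}(U) for each U ∈ τ_Y:
  U = ∅: f^{-1}(U) = ∅ ∈ τ_X ✓.
  U = {ξ}: f^{-1}(U) = {79, 80, 81} ∈ τ_X ✓.
  U = {ξ, ρ}: f^{-1}(U) = {79, 80, 81} ∈ τ_X ✓.
  U = {ν, ξ, ρ}: f^{-1}(U) = {79, 80, 81} ∈ τ_X ✓.
Every preimage lies in τ_X, so f IS continuous.


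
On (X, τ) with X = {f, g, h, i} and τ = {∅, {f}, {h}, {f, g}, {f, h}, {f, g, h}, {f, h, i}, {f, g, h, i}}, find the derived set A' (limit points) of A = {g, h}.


A' = {i}

For each x ∈ X, list the open sets U ∈ τ with x ∈ U, then check whether U ∩ (A ∖ {x}) ≠ ∅ for every such U.
  x = f: open {f} ∋ x has {f} ∩ (A ∖ {f}) = ∅, so x is NOT a limit point.
  x = g: open {f, g} ∋ x has {f, g} ∩ (A ∖ {g}) = ∅, so x is NOT a limit point.
  x = h: open {h} ∋ x has {h} ∩ (A ∖ {h}) = ∅, so x is NOT a limit point.
  x = i: opens ∋ x are {f, h, i}, {f, g, h, i}; each meets A ∖ {i}, so x IS a limit point.
Collecting: A' = {i}.


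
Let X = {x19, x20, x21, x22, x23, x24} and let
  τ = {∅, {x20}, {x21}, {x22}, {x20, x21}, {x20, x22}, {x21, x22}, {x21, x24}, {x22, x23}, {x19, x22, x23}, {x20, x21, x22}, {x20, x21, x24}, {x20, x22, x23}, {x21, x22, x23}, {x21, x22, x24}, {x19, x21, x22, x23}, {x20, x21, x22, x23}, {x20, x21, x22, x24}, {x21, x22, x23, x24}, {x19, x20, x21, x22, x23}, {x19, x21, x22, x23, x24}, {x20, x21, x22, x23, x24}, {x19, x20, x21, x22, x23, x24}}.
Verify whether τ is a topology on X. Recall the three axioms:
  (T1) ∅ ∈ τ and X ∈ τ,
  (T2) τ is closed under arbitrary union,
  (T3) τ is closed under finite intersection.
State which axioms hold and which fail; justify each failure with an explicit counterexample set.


τ is NOT a topology on X.

Axiom (T1): ∅ ∈ τ? Yes; X ∈ τ? Yes.
Axiom (T2/T3): check pairwise unions and intersections of members of τ.
Counterexample for (T2): {x20} ∪ {x19, x22, x23} = {x19, x20, x22, x23} ∉ τ. Therefore τ is NOT a topology.


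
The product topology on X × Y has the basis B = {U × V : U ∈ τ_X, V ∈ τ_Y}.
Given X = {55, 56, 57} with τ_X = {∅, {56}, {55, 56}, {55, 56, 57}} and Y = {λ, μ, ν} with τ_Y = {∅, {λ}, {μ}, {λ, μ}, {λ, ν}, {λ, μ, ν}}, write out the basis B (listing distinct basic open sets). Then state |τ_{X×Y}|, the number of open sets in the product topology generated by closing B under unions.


Basis B = {∅ × ∅, {56} × {λ}, {56} × {μ}, {55, 56} × {λ}, {55, 56} × {μ}, {56} × {λ, μ}, {56} × {λ, ν}, {55, 56, 57} × {λ}, {55, 56, 57} × {μ}, {56} × {λ, μ, ν}, {55, 56} × {λ, μ}, {55, 56} × {λ, ν}, {55, 56} × {λ, μ, ν}, {55, 56, 57} × {λ, μ}, {55, 56, 57} × {λ, ν}, {55, 56, 57} × {λ, μ, ν}}; |τ_{X×Y}| = 40.

Enumerate products U × V with U ∈ τ_X, V ∈ τ_Y (deduplicated):
  ∅ × ∅ = {} (∅)
  {56} × {λ} = {(56,λ)}
  {56} × {μ} = {(56,μ)}
  {55, 56} × {λ} = {(55,λ), (56,λ)}
  {55, 56} × {μ} = {(55,μ), (56,μ)}
  {56} × {λ, μ} = {(56,λ), (56,μ)}
  {56} × {λ, ν} = {(56,λ), (56,ν)}
  {55, 56, 57} × {λ} = {(55,λ), (56,λ), (57,λ)}
  {55, 56, 57} × {μ} = {(55,μ), (56,μ), (57,μ)}
  {56} × {λ, μ, ν} = {(56,λ), (56,μ), (56,ν)}
  {55, 56} × {λ, μ} = {(55,λ), (55,μ), (56,λ), (56,μ)}
  {55, 56} × {λ, ν} = {(55,λ), (55,ν), (56,λ), (56,ν)}
  {55, 56} × {λ, μ, ν} = {(55,λ), (55,μ), (55,ν), (56,λ), (56,μ), (56,ν)}
  {55, 56, 57} × {λ, μ} = {(55,λ), (55,μ), (56,λ), (56,μ), (57,λ), (57,μ)}
  {55, 56, 57} × {λ, ν} = {(55,λ), (55,ν), (56,λ), (56,ν), (57,λ), (57,ν)}
  {55, 56, 57} × {λ, μ, ν} = {(55,λ), (55,μ), (55,ν), (56,λ), (56,μ), (56,ν), (57,λ), (57,μ), (57,ν)}
These 16 distinct sets form the basis B.
Close under arbitrary unions to get τ_{X×Y}; counting gives |τ_{X×Y}| = 40.


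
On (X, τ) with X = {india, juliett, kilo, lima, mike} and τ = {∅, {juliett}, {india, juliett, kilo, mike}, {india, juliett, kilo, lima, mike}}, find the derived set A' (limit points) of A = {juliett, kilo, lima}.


A' = {india, kilo, lima, mike}

For each x ∈ X, list the open sets U ∈ τ with x ∈ U, then check whether U ∩ (A ∖ {x}) ≠ ∅ for every such U.
  x = india: opens ∋ x are {india, juliett, kilo, mike}, {india, juliett, kilo, lima, mike}; each meets A ∖ {india}, so x IS a limit point.
  x = juliett: open {juliett} ∋ x has {juliett} ∩ (A ∖ {juliett}) = ∅, so x is NOT a limit point.
  x = kilo: opens ∋ x are {india, juliett, kilo, mike}, {india, juliett, kilo, lima, mike}; each meets A ∖ {kilo}, so x IS a limit point.
  x = lima: opens ∋ x are {india, juliett, kilo, lima, mike}; each meets A ∖ {lima}, so x IS a limit point.
  x = mike: opens ∋ x are {india, juliett, kilo, mike}, {india, juliett, kilo, lima, mike}; each meets A ∖ {mike}, so x IS a limit point.
Collecting: A' = {india, kilo, lima, mike}.


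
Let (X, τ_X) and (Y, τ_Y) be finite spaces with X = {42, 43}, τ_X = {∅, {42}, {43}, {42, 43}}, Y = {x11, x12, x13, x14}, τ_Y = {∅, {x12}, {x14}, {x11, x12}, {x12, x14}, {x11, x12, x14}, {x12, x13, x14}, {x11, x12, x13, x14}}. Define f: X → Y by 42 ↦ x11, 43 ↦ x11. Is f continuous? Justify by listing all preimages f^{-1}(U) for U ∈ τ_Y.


f IS continuous.

Compute f^{-1}(U) for each U ∈ τ_Y:
  U = ∅: f^{-1}(U) = ∅ ∈ τ_X ✓.
  U = {x12}: f^{-1}(U) = ∅ ∈ τ_X ✓.
  U = {x14}: f^{-1}(U) = ∅ ∈ τ_X ✓.
  U = {x11, x12}: f^{-1}(U) = {42, 43} ∈ τ_X ✓.
  U = {x12, x14}: f^{-1}(U) = ∅ ∈ τ_X ✓.
  U = {x11, x12, x14}: f^{-1}(U) = {42, 43} ∈ τ_X ✓.
  U = {x12, x13, x14}: f^{-1}(U) = ∅ ∈ τ_X ✓.
  U = {x11, x12, x13, x14}: f^{-1}(U) = {42, 43} ∈ τ_X ✓.
Every preimage lies in τ_X, so f IS continuous.


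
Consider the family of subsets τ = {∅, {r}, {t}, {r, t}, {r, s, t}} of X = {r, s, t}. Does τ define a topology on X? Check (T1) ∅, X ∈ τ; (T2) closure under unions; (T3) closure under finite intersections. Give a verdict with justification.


τ IS a topology on X.

Axiom (T1): ∅ ∈ τ? Yes; X ∈ τ? Yes.
Axiom (T2/T3): check pairwise unions and intersections of members of τ.
All pairwise intersections and unions checked — each lies in τ. Therefore τ satisfies (T1), (T2), (T3): it IS a topology on X.


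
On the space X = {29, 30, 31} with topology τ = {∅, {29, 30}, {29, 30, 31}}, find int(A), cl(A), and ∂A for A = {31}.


int(A) = ∅, cl(A) = {31}, ∂A = {31}.

Closed sets in (X, τ) are complements of opens:
  closed(X, τ) = {∅, {31}, {29, 30, 31}}.
int(A) = ⋃ {U ∈ τ : U ⊆ A}. Opens contained in A: ∅.
Taking the union of these: int(A) = ∅.
cl(A) = ⋂ {C closed : A ⊆ C}. Closed sets containing A: {31}, {29, 30, 31}.
Intersecting these: cl(A) = {31}.
∂A = cl(A) ∖ int(A) = {31} ∖ ∅ = {31}.


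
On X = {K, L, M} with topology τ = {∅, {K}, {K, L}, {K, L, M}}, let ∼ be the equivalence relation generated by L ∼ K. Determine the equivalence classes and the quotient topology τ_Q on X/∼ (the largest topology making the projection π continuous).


X/∼ = {[K=L], [M]}; |τ_Q| = 3.

Equivalence classes: [K=L], [M].
Quotient map π: X → X/∼ sends K ↦ [K=L], L ↦ [K=L], M ↦ [M].
For each subset V ⊆ X/∼, compute π^{-1}(V) ⊆ X and check whether π^{-1}(V) ∈ τ. V is open in τ_Q iff π^{-1}(V) ∈ τ.
  V = {}: π^{-1}(V) = ∅ ∈ τ ✓.
  V = {[K=L]}: π^{-1}(V) = {K, L} ∈ τ ✓.
  V = {[M]}: π^{-1}(V) = {M} ∉ τ ✗.
  V = {[K=L], [M]}: π^{-1}(V) = {K, L, M} ∈ τ ✓.
Open sets in the quotient: τ_Q = {{}, {[K=L]}, {[K=L], [M]}} (3 elements).


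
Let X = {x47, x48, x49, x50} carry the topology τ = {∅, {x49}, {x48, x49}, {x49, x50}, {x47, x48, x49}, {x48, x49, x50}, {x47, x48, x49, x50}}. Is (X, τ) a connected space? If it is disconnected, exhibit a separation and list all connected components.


(X, τ) is connected.

Find clopen sets (U ∈ τ with X ∖ U ∈ τ):
  U = ∅, X ∖ U = {x47, x48, x49, x50} — both open, so U is clopen.
  U = {x47, x48, x49, x50}, X ∖ U = ∅ — both open, so U is clopen.
Only trivial clopens (∅ and X) exist, so (X, τ) is connected.
Compute connected components by grouping points that agree on all clopens:
  component: {x47, x48, x49, x50}


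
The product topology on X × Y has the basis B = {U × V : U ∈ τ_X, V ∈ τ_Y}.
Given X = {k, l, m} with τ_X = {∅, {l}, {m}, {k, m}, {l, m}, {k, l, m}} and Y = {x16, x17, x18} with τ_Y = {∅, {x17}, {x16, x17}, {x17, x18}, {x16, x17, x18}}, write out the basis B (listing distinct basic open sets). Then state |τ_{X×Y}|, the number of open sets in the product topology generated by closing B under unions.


Basis B = {∅ × ∅, {l} × {x17}, {m} × {x17}, {k, m} × {x17}, {l} × {x16, x17}, {l} × {x17, x18}, {l, m} × {x17}, {m} × {x16, x17}, {m} × {x17, x18}, {k, l, m} × {x17}, {l} × {x16, x17, x18}, {m} × {x16, x17, x18}, {k, m} × {x16, x17}, {k, m} × {x17, x18}, {l, m} × {x16, x17}, {l, m} × {x17, x18}, {k, m} × {x16, x17, x18}, {k, l, m} × {x16, x17}, {k, l, m} × {x17, x18}, {l, m} × {x16, x17, x18}, {k, l, m} × {x16, x17, x18}}; |τ_{X×Y}| = 70.

Enumerate products U × V with U ∈ τ_X, V ∈ τ_Y (deduplicated):
  ∅ × ∅ = {} (∅)
  {l} × {x17} = {(l,x17)}
  {m} × {x17} = {(m,x17)}
  {k, m} × {x17} = {(k,x17), (m,x17)}
  {l} × {x16, x17} = {(l,x16), (l,x17)}
  {l} × {x17, x18} = {(l,x17), (l,x18)}
  {l, m} × {x17} = {(l,x17), (m,x17)}
  {m} × {x16, x17} = {(m,x16), (m,x17)}
  {m} × {x17, x18} = {(m,x17), (m,x18)}
  {k, l, m} × {x17} = {(k,x17), (l,x17), (m,x17)}
  {l} × {x16, x17, x18} = {(l,x16), (l,x17), (l,x18)}
  {m} × {x16, x17, x18} = {(m,x16), (m,x17), (m,x18)}
  {k, m} × {x16, x17} = {(k,x16), (k,x17), (m,x16), (m,x17)}
  {k, m} × {x17, x18} = {(k,x17), (k,x18), (m,x17), (m,x18)}
  {l, m} × {x16, x17} = {(l,x16), (l,x17), (m,x16), (m,x17)}
  {l, m} × {x17, x18} = {(l,x17), (l,x18), (m,x17), (m,x18)}
  {k, m} × {x16, x17, x18} = {(k,x16), (k,x17), (k,x18), (m,x16), (m,x17), (m,x18)}
  {k, l, m} × {x16, x17} = {(k,x16), (k,x17), (l,x16), (l,x17), (m,x16), (m,x17)}
  {k, l, m} × {x17, x18} = {(k,x17), (k,x18), (l,x17), (l,x18), (m,x17), (m,x18)}
  {l, m} × {x16, x17, x18} = {(l,x16), (l,x17), (l,x18), (m,x16), (m,x17), (m,x18)}
  {k, l, m} × {x16, x17, x18} = {(k,x16), (k,x17), (k,x18), (l,x16), (l,x17), (l,x18), (m,x16), (m,x17), (m,x18)}
These 21 distinct sets form the basis B.
Close under arbitrary unions to get τ_{X×Y}; counting gives |τ_{X×Y}| = 70.


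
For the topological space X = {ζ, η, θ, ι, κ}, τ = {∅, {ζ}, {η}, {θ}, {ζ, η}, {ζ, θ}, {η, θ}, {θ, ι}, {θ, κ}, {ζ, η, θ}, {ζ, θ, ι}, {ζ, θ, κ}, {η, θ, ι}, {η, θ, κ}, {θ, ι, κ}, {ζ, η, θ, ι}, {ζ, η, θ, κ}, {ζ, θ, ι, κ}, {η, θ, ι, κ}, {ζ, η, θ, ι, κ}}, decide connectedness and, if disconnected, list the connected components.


(X, τ) is disconnected; components = [{ζ}, {η}, {θ, ι, κ}].

Find clopen sets (U ∈ τ with X ∖ U ∈ τ):
  U = ∅, X ∖ U = {ζ, η, θ, ι, κ} — both open, so U is clopen.
  U = {ζ}, X ∖ U = {η, θ, ι, κ} — both open, so U is clopen.
  U = {η}, X ∖ U = {ζ, θ, ι, κ} — both open, so U is clopen.
  U = {ζ, η}, X ∖ U = {θ, ι, κ} — both open, so U is clopen.
  U = {θ, ι, κ}, X ∖ U = {ζ, η} — both open, so U is clopen.
  U = {ζ, θ, ι, κ}, X ∖ U = {η} — both open, so U is clopen.
  U = {η, θ, ι, κ}, X ∖ U = {ζ} — both open, so U is clopen.
  U = {ζ, η, θ, ι, κ}, X ∖ U = ∅ — both open, so U is clopen.
Nontrivial clopen(s) exist: e.g. {ζ, η}. So (X, τ) is disconnected.
Compute connected components by grouping points that agree on all clopens:
  component: {ζ}
  component: {η}
  component: {θ, ι, κ}


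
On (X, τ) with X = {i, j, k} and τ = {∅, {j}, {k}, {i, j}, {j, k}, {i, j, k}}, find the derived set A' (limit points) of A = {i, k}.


A' = ∅

For each x ∈ X, list the open sets U ∈ τ with x ∈ U, then check whether U ∩ (A ∖ {x}) ≠ ∅ for every such U.
  x = i: open {i, j} ∋ x has {i, j} ∩ (A ∖ {i}) = ∅, so x is NOT a limit point.
  x = j: open {j} ∋ x has {j} ∩ (A ∖ {j}) = ∅, so x is NOT a limit point.
  x = k: open {k} ∋ x has {k} ∩ (A ∖ {k}) = ∅, so x is NOT a limit point.
Collecting: A' = ∅.


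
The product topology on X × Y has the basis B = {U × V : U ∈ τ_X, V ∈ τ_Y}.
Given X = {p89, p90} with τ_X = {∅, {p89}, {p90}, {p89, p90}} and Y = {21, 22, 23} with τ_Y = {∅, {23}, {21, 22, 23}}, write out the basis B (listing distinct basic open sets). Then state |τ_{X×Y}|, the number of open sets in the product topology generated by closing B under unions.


Basis B = {∅ × ∅, {p89} × {23}, {p90} × {23}, {p89, p90} × {23}, {p89} × {21, 22, 23}, {p90} × {21, 22, 23}, {p89, p90} × {21, 22, 23}}; |τ_{X×Y}| = 9.

Enumerate products U × V with U ∈ τ_X, V ∈ τ_Y (deduplicated):
  ∅ × ∅ = {} (∅)
  {p89} × {23} = {(p89,23)}
  {p90} × {23} = {(p90,23)}
  {p89, p90} × {23} = {(p89,23), (p90,23)}
  {p89} × {21, 22, 23} = {(p89,21), (p89,22), (p89,23)}
  {p90} × {21, 22, 23} = {(p90,21), (p90,22), (p90,23)}
  {p89, p90} × {21, 22, 23} = {(p89,21), (p89,22), (p89,23), (p90,21), (p90,22), (p90,23)}
These 7 distinct sets form the basis B.
Close under arbitrary unions to get τ_{X×Y}; counting gives |τ_{X×Y}| = 9.


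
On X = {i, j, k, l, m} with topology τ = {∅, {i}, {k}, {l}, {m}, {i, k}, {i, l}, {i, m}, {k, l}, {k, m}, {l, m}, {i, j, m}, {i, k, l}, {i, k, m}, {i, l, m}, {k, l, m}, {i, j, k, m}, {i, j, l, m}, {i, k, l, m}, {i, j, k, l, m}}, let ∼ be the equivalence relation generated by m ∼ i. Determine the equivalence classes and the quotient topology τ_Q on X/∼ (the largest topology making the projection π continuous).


X/∼ = {[i=m], [j], [k], [l]}; |τ_Q| = 12.

Equivalence classes: [i=m], [j], [k], [l].
Quotient map π: X → X/∼ sends i ↦ [i=m], j ↦ [j], k ↦ [k], l ↦ [l], m ↦ [i=m].
For each subset V ⊆ X/∼, compute π^{-1}(V) ⊆ X and check whether π^{-1}(V) ∈ τ. V is open in τ_Q iff π^{-1}(V) ∈ τ.
  V = {}: π^{-1}(V) = ∅ ∈ τ ✓.
  V = {[i=m]}: π^{-1}(V) = {i, m} ∈ τ ✓.
  V = {[j]}: π^{-1}(V) = {j} ∉ τ ✗.
  V = {[i=m], [j]}: π^{-1}(V) = {i, j, m} ∈ τ ✓.
  V = {[k]}: π^{-1}(V) = {k} ∈ τ ✓.
  V = {[i=m], [k]}: π^{-1}(V) = {i, k, m} ∈ τ ✓.
  V = {[j], [k]}: π^{-1}(V) = {j, k} ∉ τ ✗.
  V = {[i=m], [j], [k]}: π^{-1}(V) = {i, j, k, m} ∈ τ ✓.
  V = {[l]}: π^{-1}(V) = {l} ∈ τ ✓.
  V = {[i=m], [l]}: π^{-1}(V) = {i, l, m} ∈ τ ✓.
  V = {[j], [l]}: π^{-1}(V) = {j, l} ∉ τ ✗.
  V = {[i=m], [j], [l]}: π^{-1}(V) = {i, j, l, m} ∈ τ ✓.
  V = {[k], [l]}: π^{-1}(V) = {k, l} ∈ τ ✓.
  V = {[i=m], [k], [l]}: π^{-1}(V) = {i, k, l, m} ∈ τ ✓.
  V = {[j], [k], [l]}: π^{-1}(V) = {j, k, l} ∉ τ ✗.
  V = {[i=m], [j], [k], [l]}: π^{-1}(V) = {i, j, k, l, m} ∈ τ ✓.
Open sets in the quotient: τ_Q = {{}, {[i=m]}, {[i=m], [j]}, {[k]}, {[i=m], [k]}, {[i=m], [j], [k]}, {[l]}, {[i=m], [l]}, {[i=m], [j], [l]}, {[k], [l]}, {[i=m], [k], [l]}, {[i=m], [j], [k], [l]}} (12 elements).


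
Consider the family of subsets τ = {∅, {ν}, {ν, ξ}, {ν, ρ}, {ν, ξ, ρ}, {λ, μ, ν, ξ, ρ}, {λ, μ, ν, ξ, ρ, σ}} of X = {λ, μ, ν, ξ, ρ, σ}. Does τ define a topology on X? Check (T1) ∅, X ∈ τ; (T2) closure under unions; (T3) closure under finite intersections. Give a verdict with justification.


τ IS a topology on X.

Axiom (T1): ∅ ∈ τ? Yes; X ∈ τ? Yes.
Axiom (T2/T3): check pairwise unions and intersections of members of τ.
All pairwise intersections and unions checked — each lies in τ. Therefore τ satisfies (T1), (T2), (T3): it IS a topology on X.


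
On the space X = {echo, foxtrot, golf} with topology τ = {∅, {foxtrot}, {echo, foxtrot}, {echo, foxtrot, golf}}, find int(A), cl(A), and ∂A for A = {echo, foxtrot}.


int(A) = {echo, foxtrot}, cl(A) = {echo, foxtrot, golf}, ∂A = {golf}.

Closed sets in (X, τ) are complements of opens:
  closed(X, τ) = {∅, {golf}, {echo, golf}, {echo, foxtrot, golf}}.
int(A) = ⋃ {U ∈ τ : U ⊆ A}. Opens contained in A: ∅, {foxtrot}, {echo, foxtrot}.
Taking the union of these: int(A) = {echo, foxtrot}.
cl(A) = ⋂ {C closed : A ⊆ C}. Closed sets containing A: {echo, foxtrot, golf}.
Intersecting these: cl(A) = {echo, foxtrot, golf}.
∂A = cl(A) ∖ int(A) = {echo, foxtrot, golf} ∖ {echo, foxtrot} = {golf}.


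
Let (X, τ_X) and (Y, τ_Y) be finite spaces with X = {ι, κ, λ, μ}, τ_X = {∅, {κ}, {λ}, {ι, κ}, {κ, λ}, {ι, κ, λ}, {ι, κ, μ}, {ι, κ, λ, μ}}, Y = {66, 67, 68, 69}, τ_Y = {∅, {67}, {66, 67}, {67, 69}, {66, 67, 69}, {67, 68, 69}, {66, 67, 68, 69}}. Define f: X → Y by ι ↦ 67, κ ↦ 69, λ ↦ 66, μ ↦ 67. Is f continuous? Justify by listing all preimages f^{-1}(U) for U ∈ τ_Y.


f is NOT continuous.

Compute f^{-1}(U) for each U ∈ τ_Y:
  U = ∅: f^{-1}(U) = ∅ ∈ τ_X ✓.
  U = {67}: f^{-1}(U) = {ι, μ} ∉ τ_X ✗.
  U = {66, 67}: f^{-1}(U) = {ι, λ, μ} ∉ τ_X ✗.
  U = {67, 69}: f^{-1}(U) = {ι, κ, μ} ∈ τ_X ✓.
  U = {66, 67, 69}: f^{-1}(U) = {ι, κ, λ, μ} ∈ τ_X ✓.
  U = {67, 68, 69}: f^{-1}(U) = {ι, κ, μ} ∈ τ_X ✓.
  U = {66, 67, 68, 69}: f^{-1}(U) = {ι, κ, λ, μ} ∈ τ_X ✓.
Found U = {67} with f^{-1}(U) = {ι, μ} not in τ_X. Therefore f is NOT continuous.
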